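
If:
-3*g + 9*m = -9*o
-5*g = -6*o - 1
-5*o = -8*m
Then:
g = 13/49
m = 5/147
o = 8/147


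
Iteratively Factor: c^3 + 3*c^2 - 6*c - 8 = (c - 2)*(c^2 + 5*c + 4) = (c - 2)*(c + 4)*(c + 1)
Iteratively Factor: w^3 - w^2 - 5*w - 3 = (w - 3)*(w^2 + 2*w + 1) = (w - 3)*(w + 1)*(w + 1)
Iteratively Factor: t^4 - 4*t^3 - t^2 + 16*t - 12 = (t + 2)*(t^3 - 6*t^2 + 11*t - 6) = (t - 1)*(t + 2)*(t^2 - 5*t + 6) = (t - 3)*(t - 1)*(t + 2)*(t - 2)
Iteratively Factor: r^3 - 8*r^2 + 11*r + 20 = (r - 4)*(r^2 - 4*r - 5) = (r - 5)*(r - 4)*(r + 1)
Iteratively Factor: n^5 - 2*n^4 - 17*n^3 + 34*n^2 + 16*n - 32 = (n + 1)*(n^4 - 3*n^3 - 14*n^2 + 48*n - 32) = (n - 2)*(n + 1)*(n^3 - n^2 - 16*n + 16) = (n - 2)*(n - 1)*(n + 1)*(n^2 - 16) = (n - 4)*(n - 2)*(n - 1)*(n + 1)*(n + 4)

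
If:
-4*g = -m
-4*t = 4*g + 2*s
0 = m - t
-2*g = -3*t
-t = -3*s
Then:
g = 0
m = 0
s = 0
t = 0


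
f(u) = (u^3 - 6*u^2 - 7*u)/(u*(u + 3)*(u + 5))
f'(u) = (3*u^2 - 12*u - 7)/(u*(u + 3)*(u + 5)) - (u^3 - 6*u^2 - 7*u)/(u*(u + 3)*(u + 5)^2) - (u^3 - 6*u^2 - 7*u)/(u*(u + 3)^2*(u + 5)) - (u^3 - 6*u^2 - 7*u)/(u^2*(u + 3)*(u + 5))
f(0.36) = -0.50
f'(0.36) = -0.05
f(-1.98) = 2.86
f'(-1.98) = -6.98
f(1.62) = -0.46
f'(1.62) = 0.08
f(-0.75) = -0.20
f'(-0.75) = -0.65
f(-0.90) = -0.09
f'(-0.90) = -0.84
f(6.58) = -0.03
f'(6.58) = 0.07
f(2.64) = -0.37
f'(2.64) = 0.10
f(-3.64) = -32.27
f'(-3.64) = -11.44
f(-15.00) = 2.57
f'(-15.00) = 0.17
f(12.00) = 0.25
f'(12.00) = 0.04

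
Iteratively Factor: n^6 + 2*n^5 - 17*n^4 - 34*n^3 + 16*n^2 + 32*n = (n + 2)*(n^5 - 17*n^3 + 16*n) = (n - 1)*(n + 2)*(n^4 + n^3 - 16*n^2 - 16*n) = (n - 4)*(n - 1)*(n + 2)*(n^3 + 5*n^2 + 4*n) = (n - 4)*(n - 1)*(n + 2)*(n + 4)*(n^2 + n) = n*(n - 4)*(n - 1)*(n + 2)*(n + 4)*(n + 1)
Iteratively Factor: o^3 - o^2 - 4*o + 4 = (o + 2)*(o^2 - 3*o + 2) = (o - 2)*(o + 2)*(o - 1)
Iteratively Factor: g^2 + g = (g)*(g + 1)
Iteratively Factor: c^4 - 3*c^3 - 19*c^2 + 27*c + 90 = (c - 5)*(c^3 + 2*c^2 - 9*c - 18) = (c - 5)*(c - 3)*(c^2 + 5*c + 6) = (c - 5)*(c - 3)*(c + 2)*(c + 3)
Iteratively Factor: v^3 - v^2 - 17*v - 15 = (v + 3)*(v^2 - 4*v - 5) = (v - 5)*(v + 3)*(v + 1)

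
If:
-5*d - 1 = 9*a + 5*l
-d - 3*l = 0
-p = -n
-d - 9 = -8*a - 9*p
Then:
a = 87/107 - 90*p/107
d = 243*p/107 - 267/107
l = 89/107 - 81*p/107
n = p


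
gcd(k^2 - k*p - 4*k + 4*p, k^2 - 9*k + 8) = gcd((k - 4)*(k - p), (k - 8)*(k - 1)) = 1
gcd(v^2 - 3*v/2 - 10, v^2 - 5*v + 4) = v - 4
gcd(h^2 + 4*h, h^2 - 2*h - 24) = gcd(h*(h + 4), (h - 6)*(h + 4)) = h + 4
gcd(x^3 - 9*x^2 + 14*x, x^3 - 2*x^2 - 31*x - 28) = x - 7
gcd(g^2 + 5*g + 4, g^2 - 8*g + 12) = 1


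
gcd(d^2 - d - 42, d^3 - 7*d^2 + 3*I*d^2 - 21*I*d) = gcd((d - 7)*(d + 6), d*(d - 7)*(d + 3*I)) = d - 7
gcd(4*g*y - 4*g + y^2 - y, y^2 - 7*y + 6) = y - 1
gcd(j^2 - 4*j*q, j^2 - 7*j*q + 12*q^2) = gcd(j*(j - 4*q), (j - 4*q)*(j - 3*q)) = -j + 4*q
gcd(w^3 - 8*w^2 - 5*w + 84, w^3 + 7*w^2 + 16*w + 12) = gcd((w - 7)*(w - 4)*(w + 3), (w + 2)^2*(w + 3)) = w + 3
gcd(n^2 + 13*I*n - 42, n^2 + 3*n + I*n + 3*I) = 1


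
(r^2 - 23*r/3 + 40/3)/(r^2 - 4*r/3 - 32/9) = 3*(r - 5)/(3*r + 4)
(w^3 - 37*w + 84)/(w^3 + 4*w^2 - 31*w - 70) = (w^2 - 7*w + 12)/(w^2 - 3*w - 10)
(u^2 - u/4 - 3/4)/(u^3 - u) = (u + 3/4)/(u*(u + 1))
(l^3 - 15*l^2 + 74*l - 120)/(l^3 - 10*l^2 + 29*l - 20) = (l - 6)/(l - 1)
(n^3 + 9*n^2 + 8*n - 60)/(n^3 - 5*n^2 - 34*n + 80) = (n + 6)/(n - 8)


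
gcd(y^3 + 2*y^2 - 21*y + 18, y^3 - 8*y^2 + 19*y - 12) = y^2 - 4*y + 3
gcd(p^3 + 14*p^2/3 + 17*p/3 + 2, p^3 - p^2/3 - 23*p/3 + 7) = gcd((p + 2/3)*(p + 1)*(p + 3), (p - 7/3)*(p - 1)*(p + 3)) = p + 3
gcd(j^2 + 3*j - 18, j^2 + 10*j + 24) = j + 6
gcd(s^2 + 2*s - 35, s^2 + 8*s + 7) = s + 7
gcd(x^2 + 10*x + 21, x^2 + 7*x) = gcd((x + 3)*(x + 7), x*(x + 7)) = x + 7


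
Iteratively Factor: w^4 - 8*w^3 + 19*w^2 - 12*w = (w - 3)*(w^3 - 5*w^2 + 4*w) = (w - 3)*(w - 1)*(w^2 - 4*w) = w*(w - 3)*(w - 1)*(w - 4)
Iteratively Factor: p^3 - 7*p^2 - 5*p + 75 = (p - 5)*(p^2 - 2*p - 15) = (p - 5)*(p + 3)*(p - 5)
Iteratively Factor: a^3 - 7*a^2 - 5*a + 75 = (a - 5)*(a^2 - 2*a - 15) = (a - 5)^2*(a + 3)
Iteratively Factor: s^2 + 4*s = (s + 4)*(s)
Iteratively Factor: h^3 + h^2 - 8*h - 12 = (h + 2)*(h^2 - h - 6) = (h + 2)^2*(h - 3)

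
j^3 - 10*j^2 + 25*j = j*(j - 5)^2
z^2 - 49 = (z - 7)*(z + 7)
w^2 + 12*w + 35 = (w + 5)*(w + 7)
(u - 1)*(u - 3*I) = u^2 - u - 3*I*u + 3*I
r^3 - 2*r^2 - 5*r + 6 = (r - 3)*(r - 1)*(r + 2)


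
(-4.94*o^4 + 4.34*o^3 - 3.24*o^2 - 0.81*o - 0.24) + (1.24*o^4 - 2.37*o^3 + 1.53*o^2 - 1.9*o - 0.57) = -3.7*o^4 + 1.97*o^3 - 1.71*o^2 - 2.71*o - 0.81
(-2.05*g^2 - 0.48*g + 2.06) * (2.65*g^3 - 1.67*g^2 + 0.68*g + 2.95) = -5.4325*g^5 + 2.1515*g^4 + 4.8666*g^3 - 9.8141*g^2 - 0.0151999999999999*g + 6.077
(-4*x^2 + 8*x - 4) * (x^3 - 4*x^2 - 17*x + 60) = -4*x^5 + 24*x^4 + 32*x^3 - 360*x^2 + 548*x - 240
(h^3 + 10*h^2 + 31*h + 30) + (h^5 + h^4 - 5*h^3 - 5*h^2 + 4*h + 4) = h^5 + h^4 - 4*h^3 + 5*h^2 + 35*h + 34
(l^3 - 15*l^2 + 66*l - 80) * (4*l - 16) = 4*l^4 - 76*l^3 + 504*l^2 - 1376*l + 1280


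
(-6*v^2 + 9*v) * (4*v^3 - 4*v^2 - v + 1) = -24*v^5 + 60*v^4 - 30*v^3 - 15*v^2 + 9*v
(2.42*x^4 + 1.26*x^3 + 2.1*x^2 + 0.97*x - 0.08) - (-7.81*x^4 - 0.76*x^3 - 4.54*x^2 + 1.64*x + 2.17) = 10.23*x^4 + 2.02*x^3 + 6.64*x^2 - 0.67*x - 2.25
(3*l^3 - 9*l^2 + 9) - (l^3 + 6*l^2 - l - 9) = 2*l^3 - 15*l^2 + l + 18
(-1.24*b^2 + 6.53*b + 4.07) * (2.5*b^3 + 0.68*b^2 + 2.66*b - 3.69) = -3.1*b^5 + 15.4818*b^4 + 11.317*b^3 + 24.713*b^2 - 13.2695*b - 15.0183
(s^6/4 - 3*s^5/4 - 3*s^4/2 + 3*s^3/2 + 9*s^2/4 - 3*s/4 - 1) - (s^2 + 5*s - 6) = s^6/4 - 3*s^5/4 - 3*s^4/2 + 3*s^3/2 + 5*s^2/4 - 23*s/4 + 5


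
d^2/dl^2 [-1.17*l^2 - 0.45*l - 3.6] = -2.34000000000000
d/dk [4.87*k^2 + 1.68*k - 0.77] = 9.74*k + 1.68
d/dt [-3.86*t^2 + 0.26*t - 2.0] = 0.26 - 7.72*t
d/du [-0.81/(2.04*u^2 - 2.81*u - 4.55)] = (3.3048*u - 2.2761)/(-2.04*u^2 + 2.81*u + 4.55)^2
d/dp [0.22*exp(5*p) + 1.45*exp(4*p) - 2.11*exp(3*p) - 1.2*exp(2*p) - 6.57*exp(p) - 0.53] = (1.1*exp(4*p) + 5.8*exp(3*p) - 6.33*exp(2*p) - 2.4*exp(p) - 6.57)*exp(p)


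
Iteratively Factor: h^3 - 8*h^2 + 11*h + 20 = (h - 4)*(h^2 - 4*h - 5) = (h - 4)*(h + 1)*(h - 5)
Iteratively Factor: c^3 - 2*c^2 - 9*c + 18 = (c - 3)*(c^2 + c - 6) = (c - 3)*(c - 2)*(c + 3)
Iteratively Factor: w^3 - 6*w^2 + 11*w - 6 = (w - 3)*(w^2 - 3*w + 2) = (w - 3)*(w - 1)*(w - 2)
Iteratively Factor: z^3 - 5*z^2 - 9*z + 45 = (z + 3)*(z^2 - 8*z + 15) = (z - 5)*(z + 3)*(z - 3)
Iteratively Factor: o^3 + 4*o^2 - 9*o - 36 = (o + 4)*(o^2 - 9) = (o - 3)*(o + 4)*(o + 3)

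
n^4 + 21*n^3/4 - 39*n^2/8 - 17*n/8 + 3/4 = (n - 1)*(n - 1/4)*(n + 1/2)*(n + 6)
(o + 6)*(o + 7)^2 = o^3 + 20*o^2 + 133*o + 294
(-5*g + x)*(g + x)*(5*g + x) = -25*g^3 - 25*g^2*x + g*x^2 + x^3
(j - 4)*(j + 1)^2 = j^3 - 2*j^2 - 7*j - 4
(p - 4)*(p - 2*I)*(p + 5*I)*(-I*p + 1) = -I*p^4 + 4*p^3 + 4*I*p^3 - 16*p^2 - 7*I*p^2 + 10*p + 28*I*p - 40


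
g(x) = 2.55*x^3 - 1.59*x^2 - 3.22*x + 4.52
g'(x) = 7.65*x^2 - 3.18*x - 3.22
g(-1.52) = -3.21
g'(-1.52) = 19.29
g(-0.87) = 4.44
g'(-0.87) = 5.34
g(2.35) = 21.27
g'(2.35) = 31.55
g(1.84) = 9.10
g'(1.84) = 16.83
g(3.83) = 112.13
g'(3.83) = 96.82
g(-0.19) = 5.06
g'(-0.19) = -2.34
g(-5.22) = -384.70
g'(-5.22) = 221.83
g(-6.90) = -886.66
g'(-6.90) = 382.94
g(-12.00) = -4592.20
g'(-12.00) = 1136.54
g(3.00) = 49.40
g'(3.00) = 56.09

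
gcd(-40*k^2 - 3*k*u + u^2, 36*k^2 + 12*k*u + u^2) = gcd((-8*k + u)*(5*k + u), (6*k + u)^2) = 1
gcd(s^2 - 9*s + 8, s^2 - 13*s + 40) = s - 8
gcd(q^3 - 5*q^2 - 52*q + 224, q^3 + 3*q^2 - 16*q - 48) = q - 4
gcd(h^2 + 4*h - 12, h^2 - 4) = h - 2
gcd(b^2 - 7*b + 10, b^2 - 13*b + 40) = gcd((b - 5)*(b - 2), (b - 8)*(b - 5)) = b - 5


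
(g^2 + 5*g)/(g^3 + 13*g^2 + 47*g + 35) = g/(g^2 + 8*g + 7)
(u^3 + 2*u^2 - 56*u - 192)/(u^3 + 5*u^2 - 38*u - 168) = (u^2 - 2*u - 48)/(u^2 + u - 42)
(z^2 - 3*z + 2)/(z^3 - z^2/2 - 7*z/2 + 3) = 2*(z - 2)/(2*z^2 + z - 6)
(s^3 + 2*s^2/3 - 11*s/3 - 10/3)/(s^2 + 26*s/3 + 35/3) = (s^2 - s - 2)/(s + 7)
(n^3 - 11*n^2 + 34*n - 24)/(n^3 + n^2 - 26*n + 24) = (n - 6)/(n + 6)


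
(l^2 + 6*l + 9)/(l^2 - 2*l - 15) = (l + 3)/(l - 5)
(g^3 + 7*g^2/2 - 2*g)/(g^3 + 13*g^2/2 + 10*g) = (2*g - 1)/(2*g + 5)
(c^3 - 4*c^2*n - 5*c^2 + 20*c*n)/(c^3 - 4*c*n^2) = (c^2 - 4*c*n - 5*c + 20*n)/(c^2 - 4*n^2)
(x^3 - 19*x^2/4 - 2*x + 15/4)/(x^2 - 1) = (4*x^2 - 23*x + 15)/(4*(x - 1))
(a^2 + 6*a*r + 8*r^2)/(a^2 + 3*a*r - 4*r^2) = (-a - 2*r)/(-a + r)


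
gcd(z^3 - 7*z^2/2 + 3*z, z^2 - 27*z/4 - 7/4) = 1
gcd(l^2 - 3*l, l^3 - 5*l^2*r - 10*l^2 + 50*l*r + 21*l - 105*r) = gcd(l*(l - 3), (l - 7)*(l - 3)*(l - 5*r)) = l - 3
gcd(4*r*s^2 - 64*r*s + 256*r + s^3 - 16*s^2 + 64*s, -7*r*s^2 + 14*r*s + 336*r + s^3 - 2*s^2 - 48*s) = s - 8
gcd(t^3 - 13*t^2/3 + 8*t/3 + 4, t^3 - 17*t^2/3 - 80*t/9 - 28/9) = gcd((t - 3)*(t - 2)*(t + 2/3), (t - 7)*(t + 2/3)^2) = t + 2/3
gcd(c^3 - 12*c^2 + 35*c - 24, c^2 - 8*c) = c - 8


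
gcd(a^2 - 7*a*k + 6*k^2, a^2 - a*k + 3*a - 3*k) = a - k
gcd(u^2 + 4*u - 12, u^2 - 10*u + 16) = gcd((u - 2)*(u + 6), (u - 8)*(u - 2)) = u - 2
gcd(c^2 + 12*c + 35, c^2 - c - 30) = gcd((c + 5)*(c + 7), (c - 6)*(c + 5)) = c + 5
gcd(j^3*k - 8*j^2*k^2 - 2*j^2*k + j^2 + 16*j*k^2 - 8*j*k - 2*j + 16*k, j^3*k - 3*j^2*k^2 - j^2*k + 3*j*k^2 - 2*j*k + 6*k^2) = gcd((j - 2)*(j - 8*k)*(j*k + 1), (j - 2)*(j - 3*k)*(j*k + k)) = j - 2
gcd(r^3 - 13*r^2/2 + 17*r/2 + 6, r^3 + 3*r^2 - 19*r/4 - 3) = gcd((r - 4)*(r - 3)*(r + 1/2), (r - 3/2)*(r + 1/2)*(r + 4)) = r + 1/2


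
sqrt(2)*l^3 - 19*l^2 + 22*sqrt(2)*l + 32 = (l - 8*sqrt(2))*(l - 2*sqrt(2))*(sqrt(2)*l + 1)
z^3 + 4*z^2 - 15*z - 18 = (z - 3)*(z + 1)*(z + 6)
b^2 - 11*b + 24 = (b - 8)*(b - 3)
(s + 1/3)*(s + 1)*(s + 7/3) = s^3 + 11*s^2/3 + 31*s/9 + 7/9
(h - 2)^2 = h^2 - 4*h + 4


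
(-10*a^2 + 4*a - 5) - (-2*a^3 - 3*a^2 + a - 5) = 2*a^3 - 7*a^2 + 3*a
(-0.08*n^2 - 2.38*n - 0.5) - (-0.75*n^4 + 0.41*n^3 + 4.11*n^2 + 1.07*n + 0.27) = 0.75*n^4 - 0.41*n^3 - 4.19*n^2 - 3.45*n - 0.77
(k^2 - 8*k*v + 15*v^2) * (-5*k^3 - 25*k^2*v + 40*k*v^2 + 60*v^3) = -5*k^5 + 15*k^4*v + 165*k^3*v^2 - 635*k^2*v^3 + 120*k*v^4 + 900*v^5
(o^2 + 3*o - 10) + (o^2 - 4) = 2*o^2 + 3*o - 14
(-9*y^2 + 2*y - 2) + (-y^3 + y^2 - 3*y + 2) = -y^3 - 8*y^2 - y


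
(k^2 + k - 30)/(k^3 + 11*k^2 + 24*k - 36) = (k - 5)/(k^2 + 5*k - 6)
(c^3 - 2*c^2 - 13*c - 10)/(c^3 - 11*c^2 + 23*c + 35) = (c + 2)/(c - 7)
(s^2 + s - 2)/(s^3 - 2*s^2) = (s^2 + s - 2)/(s^2*(s - 2))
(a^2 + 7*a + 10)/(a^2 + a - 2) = (a + 5)/(a - 1)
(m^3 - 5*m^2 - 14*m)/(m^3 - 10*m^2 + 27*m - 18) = m*(m^2 - 5*m - 14)/(m^3 - 10*m^2 + 27*m - 18)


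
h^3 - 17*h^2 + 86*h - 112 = (h - 8)*(h - 7)*(h - 2)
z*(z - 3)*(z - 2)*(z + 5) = z^4 - 19*z^2 + 30*z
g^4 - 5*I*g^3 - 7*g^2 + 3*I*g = g*(g - 3*I)*(g - I)^2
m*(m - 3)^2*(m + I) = m^4 - 6*m^3 + I*m^3 + 9*m^2 - 6*I*m^2 + 9*I*m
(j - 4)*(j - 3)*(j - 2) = j^3 - 9*j^2 + 26*j - 24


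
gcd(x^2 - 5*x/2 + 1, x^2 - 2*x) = x - 2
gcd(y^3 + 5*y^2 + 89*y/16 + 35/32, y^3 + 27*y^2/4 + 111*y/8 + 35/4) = y^2 + 19*y/4 + 35/8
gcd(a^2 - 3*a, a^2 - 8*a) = a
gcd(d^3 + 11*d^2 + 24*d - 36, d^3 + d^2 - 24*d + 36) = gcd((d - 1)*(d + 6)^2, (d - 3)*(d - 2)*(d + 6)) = d + 6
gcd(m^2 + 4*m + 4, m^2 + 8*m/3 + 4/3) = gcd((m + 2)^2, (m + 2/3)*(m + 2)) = m + 2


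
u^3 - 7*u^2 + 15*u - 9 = (u - 3)^2*(u - 1)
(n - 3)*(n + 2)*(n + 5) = n^3 + 4*n^2 - 11*n - 30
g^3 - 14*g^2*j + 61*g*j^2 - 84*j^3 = (g - 7*j)*(g - 4*j)*(g - 3*j)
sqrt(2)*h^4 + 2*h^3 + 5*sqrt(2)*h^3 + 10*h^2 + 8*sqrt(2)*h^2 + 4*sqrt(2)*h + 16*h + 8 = (h + 2)^2*(h + sqrt(2))*(sqrt(2)*h + sqrt(2))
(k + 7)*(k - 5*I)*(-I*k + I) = -I*k^3 - 5*k^2 - 6*I*k^2 - 30*k + 7*I*k + 35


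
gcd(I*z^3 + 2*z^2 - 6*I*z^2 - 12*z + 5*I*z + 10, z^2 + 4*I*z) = 1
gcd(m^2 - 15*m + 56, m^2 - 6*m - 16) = m - 8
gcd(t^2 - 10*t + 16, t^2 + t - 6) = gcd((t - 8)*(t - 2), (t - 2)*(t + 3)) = t - 2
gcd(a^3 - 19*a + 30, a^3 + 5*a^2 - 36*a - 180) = a + 5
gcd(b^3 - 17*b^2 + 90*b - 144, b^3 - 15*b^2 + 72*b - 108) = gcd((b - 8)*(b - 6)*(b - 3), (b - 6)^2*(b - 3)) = b^2 - 9*b + 18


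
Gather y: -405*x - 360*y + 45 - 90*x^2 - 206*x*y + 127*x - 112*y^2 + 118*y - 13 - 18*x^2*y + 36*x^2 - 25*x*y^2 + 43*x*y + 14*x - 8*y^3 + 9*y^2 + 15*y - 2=-54*x^2 - 264*x - 8*y^3 + y^2*(-25*x - 103) + y*(-18*x^2 - 163*x - 227) + 30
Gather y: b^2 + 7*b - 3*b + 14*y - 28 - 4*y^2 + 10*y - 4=b^2 + 4*b - 4*y^2 + 24*y - 32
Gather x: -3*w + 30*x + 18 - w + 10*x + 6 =-4*w + 40*x + 24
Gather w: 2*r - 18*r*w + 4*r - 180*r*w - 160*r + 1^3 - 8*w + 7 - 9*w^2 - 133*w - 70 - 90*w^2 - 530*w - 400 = -154*r - 99*w^2 + w*(-198*r - 671) - 462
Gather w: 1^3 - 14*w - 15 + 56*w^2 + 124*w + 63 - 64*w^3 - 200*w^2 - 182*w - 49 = -64*w^3 - 144*w^2 - 72*w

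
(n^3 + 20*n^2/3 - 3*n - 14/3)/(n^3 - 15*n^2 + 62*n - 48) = (3*n^2 + 23*n + 14)/(3*(n^2 - 14*n + 48))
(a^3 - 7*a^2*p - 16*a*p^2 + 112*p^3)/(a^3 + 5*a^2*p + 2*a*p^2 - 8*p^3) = (-a^2 + 11*a*p - 28*p^2)/(-a^2 - a*p + 2*p^2)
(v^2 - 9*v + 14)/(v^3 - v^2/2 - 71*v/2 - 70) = 2*(v - 2)/(2*v^2 + 13*v + 20)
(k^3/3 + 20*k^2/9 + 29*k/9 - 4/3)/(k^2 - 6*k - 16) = (-3*k^3 - 20*k^2 - 29*k + 12)/(9*(-k^2 + 6*k + 16))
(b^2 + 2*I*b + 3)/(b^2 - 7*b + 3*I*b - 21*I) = (b - I)/(b - 7)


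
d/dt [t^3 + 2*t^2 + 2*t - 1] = 3*t^2 + 4*t + 2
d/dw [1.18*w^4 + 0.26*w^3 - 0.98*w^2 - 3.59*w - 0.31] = 4.72*w^3 + 0.78*w^2 - 1.96*w - 3.59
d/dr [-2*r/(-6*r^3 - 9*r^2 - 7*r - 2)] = 2*(-12*r^3 - 9*r^2 + 2)/(36*r^6 + 108*r^5 + 165*r^4 + 150*r^3 + 85*r^2 + 28*r + 4)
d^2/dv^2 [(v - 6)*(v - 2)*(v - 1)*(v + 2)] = 12*v^2 - 42*v + 4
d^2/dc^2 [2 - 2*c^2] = -4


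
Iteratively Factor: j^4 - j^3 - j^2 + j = (j)*(j^3 - j^2 - j + 1) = j*(j + 1)*(j^2 - 2*j + 1) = j*(j - 1)*(j + 1)*(j - 1)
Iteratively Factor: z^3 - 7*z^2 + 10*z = (z - 2)*(z^2 - 5*z) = (z - 5)*(z - 2)*(z)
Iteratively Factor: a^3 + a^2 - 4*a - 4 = (a - 2)*(a^2 + 3*a + 2) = (a - 2)*(a + 2)*(a + 1)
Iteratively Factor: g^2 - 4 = (g + 2)*(g - 2)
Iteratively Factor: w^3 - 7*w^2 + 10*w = (w)*(w^2 - 7*w + 10) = w*(w - 5)*(w - 2)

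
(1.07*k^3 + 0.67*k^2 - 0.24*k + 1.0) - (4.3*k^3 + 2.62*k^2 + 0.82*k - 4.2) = -3.23*k^3 - 1.95*k^2 - 1.06*k + 5.2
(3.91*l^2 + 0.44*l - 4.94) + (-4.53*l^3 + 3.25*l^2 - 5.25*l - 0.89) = -4.53*l^3 + 7.16*l^2 - 4.81*l - 5.83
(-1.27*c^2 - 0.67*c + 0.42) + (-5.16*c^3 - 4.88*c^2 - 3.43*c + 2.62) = -5.16*c^3 - 6.15*c^2 - 4.1*c + 3.04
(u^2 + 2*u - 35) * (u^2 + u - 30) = u^4 + 3*u^3 - 63*u^2 - 95*u + 1050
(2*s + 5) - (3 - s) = 3*s + 2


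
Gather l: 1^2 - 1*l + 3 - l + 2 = 6 - 2*l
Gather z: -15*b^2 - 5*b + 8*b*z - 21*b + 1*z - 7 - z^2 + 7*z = -15*b^2 - 26*b - z^2 + z*(8*b + 8) - 7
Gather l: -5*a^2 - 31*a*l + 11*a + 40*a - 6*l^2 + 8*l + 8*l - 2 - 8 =-5*a^2 + 51*a - 6*l^2 + l*(16 - 31*a) - 10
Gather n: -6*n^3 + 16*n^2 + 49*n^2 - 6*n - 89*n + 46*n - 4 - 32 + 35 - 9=-6*n^3 + 65*n^2 - 49*n - 10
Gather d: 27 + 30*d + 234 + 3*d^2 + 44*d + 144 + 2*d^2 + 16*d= 5*d^2 + 90*d + 405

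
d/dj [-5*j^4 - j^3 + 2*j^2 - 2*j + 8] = -20*j^3 - 3*j^2 + 4*j - 2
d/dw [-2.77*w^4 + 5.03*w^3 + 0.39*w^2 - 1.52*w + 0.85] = -11.08*w^3 + 15.09*w^2 + 0.78*w - 1.52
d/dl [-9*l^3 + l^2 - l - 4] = -27*l^2 + 2*l - 1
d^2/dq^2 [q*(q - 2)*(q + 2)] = 6*q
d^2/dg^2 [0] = 0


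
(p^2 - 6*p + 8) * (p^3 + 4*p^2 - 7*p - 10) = p^5 - 2*p^4 - 23*p^3 + 64*p^2 + 4*p - 80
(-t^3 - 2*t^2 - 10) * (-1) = t^3 + 2*t^2 + 10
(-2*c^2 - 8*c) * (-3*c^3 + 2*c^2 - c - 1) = 6*c^5 + 20*c^4 - 14*c^3 + 10*c^2 + 8*c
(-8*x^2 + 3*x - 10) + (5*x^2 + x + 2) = -3*x^2 + 4*x - 8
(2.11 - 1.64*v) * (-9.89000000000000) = 16.2196*v - 20.8679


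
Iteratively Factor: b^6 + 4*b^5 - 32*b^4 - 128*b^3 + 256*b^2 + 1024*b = (b + 4)*(b^5 - 32*b^3 + 256*b) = (b + 4)^2*(b^4 - 4*b^3 - 16*b^2 + 64*b) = b*(b + 4)^2*(b^3 - 4*b^2 - 16*b + 64) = b*(b + 4)^3*(b^2 - 8*b + 16) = b*(b - 4)*(b + 4)^3*(b - 4)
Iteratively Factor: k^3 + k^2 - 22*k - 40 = (k + 4)*(k^2 - 3*k - 10) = (k + 2)*(k + 4)*(k - 5)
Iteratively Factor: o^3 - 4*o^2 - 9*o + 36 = (o - 3)*(o^2 - o - 12) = (o - 3)*(o + 3)*(o - 4)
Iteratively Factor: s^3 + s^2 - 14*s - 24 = (s + 2)*(s^2 - s - 12) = (s - 4)*(s + 2)*(s + 3)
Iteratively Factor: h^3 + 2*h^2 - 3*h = (h + 3)*(h^2 - h) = (h - 1)*(h + 3)*(h)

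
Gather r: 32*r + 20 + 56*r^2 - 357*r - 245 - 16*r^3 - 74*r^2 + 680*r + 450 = -16*r^3 - 18*r^2 + 355*r + 225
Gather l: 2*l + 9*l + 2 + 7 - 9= 11*l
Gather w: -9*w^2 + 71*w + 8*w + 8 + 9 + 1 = -9*w^2 + 79*w + 18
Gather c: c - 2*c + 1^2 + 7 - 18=-c - 10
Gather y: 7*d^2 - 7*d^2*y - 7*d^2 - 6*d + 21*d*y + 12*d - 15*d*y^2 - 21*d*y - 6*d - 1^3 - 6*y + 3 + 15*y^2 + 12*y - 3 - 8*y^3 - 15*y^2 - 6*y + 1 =-7*d^2*y - 15*d*y^2 - 8*y^3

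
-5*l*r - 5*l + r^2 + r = (-5*l + r)*(r + 1)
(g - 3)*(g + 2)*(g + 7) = g^3 + 6*g^2 - 13*g - 42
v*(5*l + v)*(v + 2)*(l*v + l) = 5*l^2*v^3 + 15*l^2*v^2 + 10*l^2*v + l*v^4 + 3*l*v^3 + 2*l*v^2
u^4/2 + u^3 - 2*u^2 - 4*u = u*(u/2 + 1)*(u - 2)*(u + 2)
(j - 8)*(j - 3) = j^2 - 11*j + 24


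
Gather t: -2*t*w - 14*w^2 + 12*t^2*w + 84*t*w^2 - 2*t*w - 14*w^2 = 12*t^2*w + t*(84*w^2 - 4*w) - 28*w^2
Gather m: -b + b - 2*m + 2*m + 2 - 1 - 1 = 0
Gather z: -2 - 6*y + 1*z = -6*y + z - 2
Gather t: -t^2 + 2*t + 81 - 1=-t^2 + 2*t + 80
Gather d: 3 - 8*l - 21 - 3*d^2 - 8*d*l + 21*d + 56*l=-3*d^2 + d*(21 - 8*l) + 48*l - 18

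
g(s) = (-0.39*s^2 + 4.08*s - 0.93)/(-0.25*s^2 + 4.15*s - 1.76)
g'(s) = (4.08 - 0.78*s)/(-0.25*s^2 + 4.15*s - 1.76) + (0.5*s - 4.15)*(-0.39*s^2 + 4.08*s - 0.93)/(-0.25*s^2 + 4.15*s - 1.76)^2 = (-0.5985*s^2 + 0.907800000000002*s - 3.3213)/(0.0625*s^4 - 2.075*s^3 + 18.1025*s^2 - 14.608*s + 3.0976)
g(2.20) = 1.00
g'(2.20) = -0.11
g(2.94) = 0.93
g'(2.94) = -0.08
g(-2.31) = 0.98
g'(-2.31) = -0.05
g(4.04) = 0.84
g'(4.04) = -0.08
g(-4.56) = 1.07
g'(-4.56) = -0.03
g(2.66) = 0.95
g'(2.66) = -0.09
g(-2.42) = 0.99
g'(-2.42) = -0.05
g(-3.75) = 1.04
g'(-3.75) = -0.03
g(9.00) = 0.27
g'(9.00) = -0.19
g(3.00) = 0.92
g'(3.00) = -0.08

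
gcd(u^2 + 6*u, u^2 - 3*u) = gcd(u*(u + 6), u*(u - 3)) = u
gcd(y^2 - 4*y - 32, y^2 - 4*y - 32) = y^2 - 4*y - 32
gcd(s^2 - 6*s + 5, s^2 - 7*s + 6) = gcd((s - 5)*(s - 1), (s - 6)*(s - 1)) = s - 1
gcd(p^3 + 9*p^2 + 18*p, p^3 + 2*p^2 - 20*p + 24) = p + 6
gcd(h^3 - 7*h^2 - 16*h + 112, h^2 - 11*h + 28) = h^2 - 11*h + 28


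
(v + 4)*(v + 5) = v^2 + 9*v + 20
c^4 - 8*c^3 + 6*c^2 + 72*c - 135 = (c - 5)*(c - 3)^2*(c + 3)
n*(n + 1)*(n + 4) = n^3 + 5*n^2 + 4*n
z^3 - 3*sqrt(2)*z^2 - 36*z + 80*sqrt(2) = (z - 5*sqrt(2))*(z - 2*sqrt(2))*(z + 4*sqrt(2))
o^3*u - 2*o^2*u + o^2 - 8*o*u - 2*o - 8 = (o - 4)*(o + 2)*(o*u + 1)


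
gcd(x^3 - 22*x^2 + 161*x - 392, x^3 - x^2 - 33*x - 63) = x - 7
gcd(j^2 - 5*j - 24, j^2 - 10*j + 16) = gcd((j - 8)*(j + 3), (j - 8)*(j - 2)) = j - 8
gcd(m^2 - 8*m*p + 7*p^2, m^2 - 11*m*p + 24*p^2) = 1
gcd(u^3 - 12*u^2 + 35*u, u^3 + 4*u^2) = u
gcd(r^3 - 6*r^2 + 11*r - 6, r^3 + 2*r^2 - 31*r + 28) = r - 1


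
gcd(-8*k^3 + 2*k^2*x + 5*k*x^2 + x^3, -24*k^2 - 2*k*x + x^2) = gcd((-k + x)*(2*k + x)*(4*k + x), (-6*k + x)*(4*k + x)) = 4*k + x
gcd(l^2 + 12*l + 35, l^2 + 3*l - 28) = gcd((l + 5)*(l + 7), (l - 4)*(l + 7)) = l + 7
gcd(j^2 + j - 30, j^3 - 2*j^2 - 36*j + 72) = j + 6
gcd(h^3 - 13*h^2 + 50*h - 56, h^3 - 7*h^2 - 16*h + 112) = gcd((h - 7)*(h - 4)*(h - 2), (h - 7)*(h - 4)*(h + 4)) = h^2 - 11*h + 28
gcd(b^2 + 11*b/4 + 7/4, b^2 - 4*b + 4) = 1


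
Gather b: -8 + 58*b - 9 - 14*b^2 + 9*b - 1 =-14*b^2 + 67*b - 18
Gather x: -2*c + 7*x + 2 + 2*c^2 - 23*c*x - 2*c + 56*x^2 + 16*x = 2*c^2 - 4*c + 56*x^2 + x*(23 - 23*c) + 2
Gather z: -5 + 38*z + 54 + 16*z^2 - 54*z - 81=16*z^2 - 16*z - 32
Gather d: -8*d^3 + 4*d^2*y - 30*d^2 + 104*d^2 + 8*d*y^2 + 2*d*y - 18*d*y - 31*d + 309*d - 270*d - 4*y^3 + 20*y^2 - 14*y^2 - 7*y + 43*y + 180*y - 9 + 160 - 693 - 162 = -8*d^3 + d^2*(4*y + 74) + d*(8*y^2 - 16*y + 8) - 4*y^3 + 6*y^2 + 216*y - 704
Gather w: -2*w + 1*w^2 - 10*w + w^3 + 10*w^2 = w^3 + 11*w^2 - 12*w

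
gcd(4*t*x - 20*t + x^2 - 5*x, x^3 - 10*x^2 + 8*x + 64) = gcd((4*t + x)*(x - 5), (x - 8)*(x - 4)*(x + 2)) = 1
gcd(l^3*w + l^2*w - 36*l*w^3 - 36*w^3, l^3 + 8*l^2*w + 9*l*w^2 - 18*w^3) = l + 6*w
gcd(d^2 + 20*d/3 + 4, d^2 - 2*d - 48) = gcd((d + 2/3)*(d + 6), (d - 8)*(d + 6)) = d + 6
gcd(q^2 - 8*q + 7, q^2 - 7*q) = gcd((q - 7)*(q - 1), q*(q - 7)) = q - 7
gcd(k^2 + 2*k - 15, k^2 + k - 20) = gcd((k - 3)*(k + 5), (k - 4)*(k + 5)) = k + 5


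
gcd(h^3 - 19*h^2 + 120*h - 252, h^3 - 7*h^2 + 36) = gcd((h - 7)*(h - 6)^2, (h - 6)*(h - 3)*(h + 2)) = h - 6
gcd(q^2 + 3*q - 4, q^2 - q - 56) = 1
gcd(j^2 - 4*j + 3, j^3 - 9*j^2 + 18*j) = j - 3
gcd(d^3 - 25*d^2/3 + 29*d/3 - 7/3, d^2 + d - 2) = d - 1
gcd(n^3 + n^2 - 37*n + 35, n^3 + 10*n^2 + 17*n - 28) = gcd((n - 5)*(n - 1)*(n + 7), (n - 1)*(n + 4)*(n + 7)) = n^2 + 6*n - 7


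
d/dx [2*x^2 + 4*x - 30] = 4*x + 4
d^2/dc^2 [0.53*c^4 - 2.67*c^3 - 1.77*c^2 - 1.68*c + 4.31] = 6.36*c^2 - 16.02*c - 3.54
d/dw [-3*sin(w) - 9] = -3*cos(w)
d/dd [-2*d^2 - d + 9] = -4*d - 1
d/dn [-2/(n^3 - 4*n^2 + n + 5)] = 2*(3*n^2 - 8*n + 1)/(n^3 - 4*n^2 + n + 5)^2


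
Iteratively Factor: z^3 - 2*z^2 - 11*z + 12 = (z + 3)*(z^2 - 5*z + 4) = (z - 4)*(z + 3)*(z - 1)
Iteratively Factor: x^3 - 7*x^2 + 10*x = (x)*(x^2 - 7*x + 10) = x*(x - 5)*(x - 2)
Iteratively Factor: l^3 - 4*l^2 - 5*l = (l)*(l^2 - 4*l - 5) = l*(l - 5)*(l + 1)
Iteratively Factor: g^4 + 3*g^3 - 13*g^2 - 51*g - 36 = (g - 4)*(g^3 + 7*g^2 + 15*g + 9) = (g - 4)*(g + 1)*(g^2 + 6*g + 9) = (g - 4)*(g + 1)*(g + 3)*(g + 3)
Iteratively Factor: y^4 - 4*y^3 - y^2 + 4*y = (y)*(y^3 - 4*y^2 - y + 4) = y*(y + 1)*(y^2 - 5*y + 4) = y*(y - 1)*(y + 1)*(y - 4)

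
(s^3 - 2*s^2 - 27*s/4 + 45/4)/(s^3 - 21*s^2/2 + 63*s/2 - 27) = (s + 5/2)/(s - 6)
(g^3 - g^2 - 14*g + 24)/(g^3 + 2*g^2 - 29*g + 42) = (g + 4)/(g + 7)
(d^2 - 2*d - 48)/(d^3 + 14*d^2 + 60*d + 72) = (d - 8)/(d^2 + 8*d + 12)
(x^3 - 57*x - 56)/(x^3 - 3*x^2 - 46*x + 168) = (x^2 - 7*x - 8)/(x^2 - 10*x + 24)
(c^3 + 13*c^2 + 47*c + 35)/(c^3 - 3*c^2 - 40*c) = (c^2 + 8*c + 7)/(c*(c - 8))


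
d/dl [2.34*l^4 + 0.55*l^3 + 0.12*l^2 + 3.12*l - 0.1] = 9.36*l^3 + 1.65*l^2 + 0.24*l + 3.12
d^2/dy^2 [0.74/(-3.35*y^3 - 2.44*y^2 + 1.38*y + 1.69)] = ((14.874*y + 3.6112)*(3.35*y^3 + 2.44*y^2 - 1.38*y - 1.69) - 0.74*(10.05*y^2 + 4.88*y - 1.38)*(20.1*y^2 + 9.76*y - 2.76))/(3.35*y^3 + 2.44*y^2 - 1.38*y - 1.69)^3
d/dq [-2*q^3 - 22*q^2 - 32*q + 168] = -6*q^2 - 44*q - 32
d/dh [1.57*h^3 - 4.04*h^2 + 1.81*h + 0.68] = 4.71*h^2 - 8.08*h + 1.81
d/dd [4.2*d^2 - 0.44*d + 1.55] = 8.4*d - 0.44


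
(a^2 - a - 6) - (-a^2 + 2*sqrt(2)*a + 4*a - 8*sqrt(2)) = 2*a^2 - 5*a - 2*sqrt(2)*a - 6 + 8*sqrt(2)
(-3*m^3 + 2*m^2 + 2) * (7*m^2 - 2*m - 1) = -21*m^5 + 20*m^4 - m^3 + 12*m^2 - 4*m - 2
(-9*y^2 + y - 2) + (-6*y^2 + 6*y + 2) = -15*y^2 + 7*y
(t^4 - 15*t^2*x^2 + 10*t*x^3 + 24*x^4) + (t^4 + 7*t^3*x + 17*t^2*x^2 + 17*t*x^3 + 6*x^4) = 2*t^4 + 7*t^3*x + 2*t^2*x^2 + 27*t*x^3 + 30*x^4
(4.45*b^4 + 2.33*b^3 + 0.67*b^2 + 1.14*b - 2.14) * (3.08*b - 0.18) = 13.706*b^5 + 6.3754*b^4 + 1.6442*b^3 + 3.3906*b^2 - 6.7964*b + 0.3852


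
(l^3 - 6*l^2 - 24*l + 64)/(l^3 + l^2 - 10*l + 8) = (l - 8)/(l - 1)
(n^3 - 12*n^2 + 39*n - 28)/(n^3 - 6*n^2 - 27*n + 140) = (n - 1)/(n + 5)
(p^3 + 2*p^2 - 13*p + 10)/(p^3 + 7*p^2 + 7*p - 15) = (p - 2)/(p + 3)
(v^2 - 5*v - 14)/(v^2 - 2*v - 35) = (v + 2)/(v + 5)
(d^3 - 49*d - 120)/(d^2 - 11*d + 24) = (d^2 + 8*d + 15)/(d - 3)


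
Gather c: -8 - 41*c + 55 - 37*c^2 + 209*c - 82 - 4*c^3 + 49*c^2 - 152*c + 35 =-4*c^3 + 12*c^2 + 16*c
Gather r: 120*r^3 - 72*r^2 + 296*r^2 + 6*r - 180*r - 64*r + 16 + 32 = 120*r^3 + 224*r^2 - 238*r + 48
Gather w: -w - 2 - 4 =-w - 6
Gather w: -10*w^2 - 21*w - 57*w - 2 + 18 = -10*w^2 - 78*w + 16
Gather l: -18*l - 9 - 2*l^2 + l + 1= -2*l^2 - 17*l - 8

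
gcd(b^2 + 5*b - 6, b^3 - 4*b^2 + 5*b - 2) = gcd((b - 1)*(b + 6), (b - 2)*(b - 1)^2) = b - 1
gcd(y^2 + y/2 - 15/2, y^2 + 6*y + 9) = y + 3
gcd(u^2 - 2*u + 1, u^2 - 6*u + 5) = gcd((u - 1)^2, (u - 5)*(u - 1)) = u - 1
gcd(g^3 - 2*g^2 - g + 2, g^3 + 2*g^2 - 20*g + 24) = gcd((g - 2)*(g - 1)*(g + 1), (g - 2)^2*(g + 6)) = g - 2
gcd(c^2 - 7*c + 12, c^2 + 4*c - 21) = c - 3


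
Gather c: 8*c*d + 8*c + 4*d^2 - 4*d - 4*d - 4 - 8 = c*(8*d + 8) + 4*d^2 - 8*d - 12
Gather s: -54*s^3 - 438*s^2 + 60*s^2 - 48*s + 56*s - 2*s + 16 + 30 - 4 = -54*s^3 - 378*s^2 + 6*s + 42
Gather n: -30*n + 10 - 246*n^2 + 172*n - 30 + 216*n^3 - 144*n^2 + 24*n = 216*n^3 - 390*n^2 + 166*n - 20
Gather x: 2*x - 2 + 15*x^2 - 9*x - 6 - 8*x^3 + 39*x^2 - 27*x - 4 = -8*x^3 + 54*x^2 - 34*x - 12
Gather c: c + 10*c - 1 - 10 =11*c - 11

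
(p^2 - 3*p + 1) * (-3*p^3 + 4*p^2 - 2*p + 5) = -3*p^5 + 13*p^4 - 17*p^3 + 15*p^2 - 17*p + 5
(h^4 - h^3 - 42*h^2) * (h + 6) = h^5 + 5*h^4 - 48*h^3 - 252*h^2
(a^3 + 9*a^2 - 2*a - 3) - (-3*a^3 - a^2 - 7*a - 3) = 4*a^3 + 10*a^2 + 5*a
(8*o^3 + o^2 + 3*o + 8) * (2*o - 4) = 16*o^4 - 30*o^3 + 2*o^2 + 4*o - 32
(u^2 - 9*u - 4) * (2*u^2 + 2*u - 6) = 2*u^4 - 16*u^3 - 32*u^2 + 46*u + 24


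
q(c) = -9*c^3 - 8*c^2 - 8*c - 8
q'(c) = -27*c^2 - 16*c - 8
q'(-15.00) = -5843.00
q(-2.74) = 139.00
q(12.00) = -16808.00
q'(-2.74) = -166.87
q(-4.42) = 648.23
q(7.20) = -3839.55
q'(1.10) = -58.27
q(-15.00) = 28687.00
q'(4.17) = -544.22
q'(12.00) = -4088.00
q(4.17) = -833.08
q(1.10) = -38.46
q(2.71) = -267.56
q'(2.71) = -249.65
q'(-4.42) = -464.76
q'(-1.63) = -53.66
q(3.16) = -397.16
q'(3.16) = -328.17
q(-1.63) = 22.76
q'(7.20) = -1522.88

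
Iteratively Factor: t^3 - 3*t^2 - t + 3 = (t - 1)*(t^2 - 2*t - 3) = (t - 1)*(t + 1)*(t - 3)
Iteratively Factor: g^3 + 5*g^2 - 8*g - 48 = (g + 4)*(g^2 + g - 12) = (g + 4)^2*(g - 3)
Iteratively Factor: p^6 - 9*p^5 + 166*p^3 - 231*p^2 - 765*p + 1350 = (p - 2)*(p^5 - 7*p^4 - 14*p^3 + 138*p^2 + 45*p - 675) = (p - 3)*(p - 2)*(p^4 - 4*p^3 - 26*p^2 + 60*p + 225) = (p - 5)*(p - 3)*(p - 2)*(p^3 + p^2 - 21*p - 45) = (p - 5)*(p - 3)*(p - 2)*(p + 3)*(p^2 - 2*p - 15) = (p - 5)^2*(p - 3)*(p - 2)*(p + 3)*(p + 3)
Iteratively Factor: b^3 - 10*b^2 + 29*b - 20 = (b - 4)*(b^2 - 6*b + 5) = (b - 4)*(b - 1)*(b - 5)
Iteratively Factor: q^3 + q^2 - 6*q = (q)*(q^2 + q - 6) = q*(q - 2)*(q + 3)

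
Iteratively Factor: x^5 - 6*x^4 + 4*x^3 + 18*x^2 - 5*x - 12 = (x - 3)*(x^4 - 3*x^3 - 5*x^2 + 3*x + 4) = (x - 3)*(x + 1)*(x^3 - 4*x^2 - x + 4) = (x - 3)*(x + 1)^2*(x^2 - 5*x + 4) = (x - 3)*(x - 1)*(x + 1)^2*(x - 4)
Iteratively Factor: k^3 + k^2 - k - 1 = (k - 1)*(k^2 + 2*k + 1) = (k - 1)*(k + 1)*(k + 1)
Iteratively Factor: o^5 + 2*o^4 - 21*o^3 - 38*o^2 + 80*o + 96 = (o + 4)*(o^4 - 2*o^3 - 13*o^2 + 14*o + 24) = (o + 1)*(o + 4)*(o^3 - 3*o^2 - 10*o + 24) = (o - 2)*(o + 1)*(o + 4)*(o^2 - o - 12) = (o - 4)*(o - 2)*(o + 1)*(o + 4)*(o + 3)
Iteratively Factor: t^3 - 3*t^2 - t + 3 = (t + 1)*(t^2 - 4*t + 3) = (t - 3)*(t + 1)*(t - 1)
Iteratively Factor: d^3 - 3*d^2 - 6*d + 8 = (d + 2)*(d^2 - 5*d + 4) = (d - 4)*(d + 2)*(d - 1)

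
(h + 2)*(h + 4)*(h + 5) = h^3 + 11*h^2 + 38*h + 40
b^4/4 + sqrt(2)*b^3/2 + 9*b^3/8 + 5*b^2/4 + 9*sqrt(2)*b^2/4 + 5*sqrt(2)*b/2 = b*(b/2 + 1)*(b/2 + sqrt(2))*(b + 5/2)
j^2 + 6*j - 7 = (j - 1)*(j + 7)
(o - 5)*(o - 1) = o^2 - 6*o + 5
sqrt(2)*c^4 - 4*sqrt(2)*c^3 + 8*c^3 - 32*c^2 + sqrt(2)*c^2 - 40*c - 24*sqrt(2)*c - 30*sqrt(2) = (c - 5)*(c + sqrt(2))*(c + 3*sqrt(2))*(sqrt(2)*c + sqrt(2))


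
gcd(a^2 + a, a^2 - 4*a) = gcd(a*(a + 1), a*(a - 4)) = a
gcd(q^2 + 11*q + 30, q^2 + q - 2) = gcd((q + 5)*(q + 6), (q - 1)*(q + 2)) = 1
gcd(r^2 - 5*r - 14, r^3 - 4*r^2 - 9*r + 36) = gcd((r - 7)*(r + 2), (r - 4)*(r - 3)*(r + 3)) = 1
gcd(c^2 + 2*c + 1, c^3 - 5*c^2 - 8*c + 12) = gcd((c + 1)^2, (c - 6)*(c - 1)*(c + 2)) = 1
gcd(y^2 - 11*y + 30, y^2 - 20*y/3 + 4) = y - 6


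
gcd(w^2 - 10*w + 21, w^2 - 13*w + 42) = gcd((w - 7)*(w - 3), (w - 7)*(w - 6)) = w - 7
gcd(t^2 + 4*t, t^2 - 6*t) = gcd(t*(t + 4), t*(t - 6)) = t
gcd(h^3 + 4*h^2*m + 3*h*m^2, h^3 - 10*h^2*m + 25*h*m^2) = h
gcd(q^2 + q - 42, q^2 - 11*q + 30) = q - 6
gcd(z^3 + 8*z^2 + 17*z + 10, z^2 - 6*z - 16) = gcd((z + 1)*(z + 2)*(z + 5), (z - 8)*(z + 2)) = z + 2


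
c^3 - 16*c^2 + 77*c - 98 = (c - 7)^2*(c - 2)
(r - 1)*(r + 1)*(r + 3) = r^3 + 3*r^2 - r - 3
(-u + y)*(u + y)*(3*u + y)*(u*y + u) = -3*u^4*y - 3*u^4 - u^3*y^2 - u^3*y + 3*u^2*y^3 + 3*u^2*y^2 + u*y^4 + u*y^3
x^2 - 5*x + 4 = (x - 4)*(x - 1)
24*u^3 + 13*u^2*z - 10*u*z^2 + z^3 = (-8*u + z)*(-3*u + z)*(u + z)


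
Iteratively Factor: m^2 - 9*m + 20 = (m - 5)*(m - 4)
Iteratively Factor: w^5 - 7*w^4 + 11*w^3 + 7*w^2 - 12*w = (w + 1)*(w^4 - 8*w^3 + 19*w^2 - 12*w) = (w - 1)*(w + 1)*(w^3 - 7*w^2 + 12*w) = (w - 3)*(w - 1)*(w + 1)*(w^2 - 4*w) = w*(w - 3)*(w - 1)*(w + 1)*(w - 4)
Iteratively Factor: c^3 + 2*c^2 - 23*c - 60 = (c - 5)*(c^2 + 7*c + 12) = (c - 5)*(c + 4)*(c + 3)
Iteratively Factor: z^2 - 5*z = (z)*(z - 5)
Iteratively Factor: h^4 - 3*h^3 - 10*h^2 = (h)*(h^3 - 3*h^2 - 10*h) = h*(h - 5)*(h^2 + 2*h) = h*(h - 5)*(h + 2)*(h)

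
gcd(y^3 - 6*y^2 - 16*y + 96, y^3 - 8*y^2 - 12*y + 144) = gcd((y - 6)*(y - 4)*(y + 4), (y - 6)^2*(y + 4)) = y^2 - 2*y - 24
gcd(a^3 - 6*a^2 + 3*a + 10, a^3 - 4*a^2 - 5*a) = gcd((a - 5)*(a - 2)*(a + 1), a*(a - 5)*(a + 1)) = a^2 - 4*a - 5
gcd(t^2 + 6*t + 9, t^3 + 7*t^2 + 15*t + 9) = t^2 + 6*t + 9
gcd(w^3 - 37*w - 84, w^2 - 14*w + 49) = w - 7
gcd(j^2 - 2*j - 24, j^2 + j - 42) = j - 6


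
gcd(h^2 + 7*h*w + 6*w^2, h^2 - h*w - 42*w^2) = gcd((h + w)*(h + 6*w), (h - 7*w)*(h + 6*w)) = h + 6*w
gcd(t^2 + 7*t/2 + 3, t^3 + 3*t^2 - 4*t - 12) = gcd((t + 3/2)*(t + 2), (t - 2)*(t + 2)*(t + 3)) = t + 2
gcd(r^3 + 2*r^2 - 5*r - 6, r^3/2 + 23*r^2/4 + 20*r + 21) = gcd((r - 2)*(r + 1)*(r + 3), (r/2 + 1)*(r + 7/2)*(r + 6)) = 1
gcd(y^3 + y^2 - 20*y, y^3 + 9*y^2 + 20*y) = y^2 + 5*y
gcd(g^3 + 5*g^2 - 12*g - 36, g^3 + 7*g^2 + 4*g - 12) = g^2 + 8*g + 12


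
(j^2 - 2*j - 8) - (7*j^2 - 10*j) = -6*j^2 + 8*j - 8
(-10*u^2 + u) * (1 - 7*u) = 70*u^3 - 17*u^2 + u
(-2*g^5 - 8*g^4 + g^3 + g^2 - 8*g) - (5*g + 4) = -2*g^5 - 8*g^4 + g^3 + g^2 - 13*g - 4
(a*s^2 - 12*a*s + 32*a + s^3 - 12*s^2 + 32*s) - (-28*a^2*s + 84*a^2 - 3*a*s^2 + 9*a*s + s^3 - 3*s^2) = 28*a^2*s - 84*a^2 + 4*a*s^2 - 21*a*s + 32*a - 9*s^2 + 32*s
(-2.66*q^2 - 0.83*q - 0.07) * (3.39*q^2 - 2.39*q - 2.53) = -9.0174*q^4 + 3.5437*q^3 + 8.4762*q^2 + 2.2672*q + 0.1771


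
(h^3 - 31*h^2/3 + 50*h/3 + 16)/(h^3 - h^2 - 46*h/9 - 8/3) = 3*(h - 8)/(3*h + 4)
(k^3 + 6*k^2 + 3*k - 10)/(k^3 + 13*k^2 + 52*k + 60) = (k - 1)/(k + 6)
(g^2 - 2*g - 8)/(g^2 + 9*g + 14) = (g - 4)/(g + 7)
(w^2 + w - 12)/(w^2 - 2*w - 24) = (w - 3)/(w - 6)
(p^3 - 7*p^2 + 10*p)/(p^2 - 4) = p*(p - 5)/(p + 2)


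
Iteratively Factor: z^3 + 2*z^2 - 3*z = (z)*(z^2 + 2*z - 3) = z*(z + 3)*(z - 1)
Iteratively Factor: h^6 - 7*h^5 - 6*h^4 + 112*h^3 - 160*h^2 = (h)*(h^5 - 7*h^4 - 6*h^3 + 112*h^2 - 160*h) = h*(h - 5)*(h^4 - 2*h^3 - 16*h^2 + 32*h) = h^2*(h - 5)*(h^3 - 2*h^2 - 16*h + 32) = h^2*(h - 5)*(h + 4)*(h^2 - 6*h + 8) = h^2*(h - 5)*(h - 2)*(h + 4)*(h - 4)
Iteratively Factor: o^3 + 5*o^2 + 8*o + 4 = (o + 2)*(o^2 + 3*o + 2) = (o + 1)*(o + 2)*(o + 2)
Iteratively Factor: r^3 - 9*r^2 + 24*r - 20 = (r - 2)*(r^2 - 7*r + 10) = (r - 5)*(r - 2)*(r - 2)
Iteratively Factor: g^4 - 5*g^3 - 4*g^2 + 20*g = (g - 5)*(g^3 - 4*g) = (g - 5)*(g - 2)*(g^2 + 2*g) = g*(g - 5)*(g - 2)*(g + 2)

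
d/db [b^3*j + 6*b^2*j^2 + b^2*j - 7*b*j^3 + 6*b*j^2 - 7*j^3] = j*(3*b^2 + 12*b*j + 2*b - 7*j^2 + 6*j)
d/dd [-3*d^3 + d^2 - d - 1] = -9*d^2 + 2*d - 1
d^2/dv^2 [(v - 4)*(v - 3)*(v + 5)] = 6*v - 4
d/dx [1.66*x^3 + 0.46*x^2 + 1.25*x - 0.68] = 4.98*x^2 + 0.92*x + 1.25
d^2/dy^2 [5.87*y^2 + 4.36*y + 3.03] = 11.7400000000000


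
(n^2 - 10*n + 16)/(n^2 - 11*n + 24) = (n - 2)/(n - 3)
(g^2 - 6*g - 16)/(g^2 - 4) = (g - 8)/(g - 2)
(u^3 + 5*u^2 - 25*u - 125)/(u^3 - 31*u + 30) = (u^2 + 10*u + 25)/(u^2 + 5*u - 6)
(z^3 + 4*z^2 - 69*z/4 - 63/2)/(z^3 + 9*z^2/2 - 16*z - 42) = (z + 3/2)/(z + 2)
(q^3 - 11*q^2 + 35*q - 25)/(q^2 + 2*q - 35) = (q^2 - 6*q + 5)/(q + 7)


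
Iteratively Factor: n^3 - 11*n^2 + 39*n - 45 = (n - 3)*(n^2 - 8*n + 15) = (n - 3)^2*(n - 5)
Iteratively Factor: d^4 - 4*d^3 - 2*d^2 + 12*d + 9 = (d - 3)*(d^3 - d^2 - 5*d - 3) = (d - 3)*(d + 1)*(d^2 - 2*d - 3) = (d - 3)^2*(d + 1)*(d + 1)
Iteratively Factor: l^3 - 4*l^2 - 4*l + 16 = (l - 2)*(l^2 - 2*l - 8) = (l - 4)*(l - 2)*(l + 2)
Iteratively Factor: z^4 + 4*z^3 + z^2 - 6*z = (z - 1)*(z^3 + 5*z^2 + 6*z) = (z - 1)*(z + 3)*(z^2 + 2*z) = z*(z - 1)*(z + 3)*(z + 2)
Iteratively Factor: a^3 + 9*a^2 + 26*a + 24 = (a + 4)*(a^2 + 5*a + 6) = (a + 3)*(a + 4)*(a + 2)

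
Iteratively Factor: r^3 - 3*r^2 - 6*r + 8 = (r - 4)*(r^2 + r - 2) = (r - 4)*(r + 2)*(r - 1)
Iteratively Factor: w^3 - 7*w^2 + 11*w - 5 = (w - 1)*(w^2 - 6*w + 5) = (w - 5)*(w - 1)*(w - 1)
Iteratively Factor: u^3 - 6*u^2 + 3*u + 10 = (u + 1)*(u^2 - 7*u + 10) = (u - 2)*(u + 1)*(u - 5)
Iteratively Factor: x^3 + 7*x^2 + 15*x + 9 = (x + 1)*(x^2 + 6*x + 9) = (x + 1)*(x + 3)*(x + 3)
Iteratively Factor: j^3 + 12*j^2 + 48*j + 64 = (j + 4)*(j^2 + 8*j + 16) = (j + 4)^2*(j + 4)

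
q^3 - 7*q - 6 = (q - 3)*(q + 1)*(q + 2)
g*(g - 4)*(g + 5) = g^3 + g^2 - 20*g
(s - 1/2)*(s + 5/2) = s^2 + 2*s - 5/4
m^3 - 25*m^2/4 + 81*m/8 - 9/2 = (m - 4)*(m - 3/2)*(m - 3/4)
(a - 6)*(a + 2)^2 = a^3 - 2*a^2 - 20*a - 24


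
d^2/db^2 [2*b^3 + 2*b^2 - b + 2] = 12*b + 4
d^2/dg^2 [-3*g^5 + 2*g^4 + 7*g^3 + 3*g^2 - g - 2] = -60*g^3 + 24*g^2 + 42*g + 6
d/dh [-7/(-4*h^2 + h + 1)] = 7*(1 - 8*h)/(-4*h^2 + h + 1)^2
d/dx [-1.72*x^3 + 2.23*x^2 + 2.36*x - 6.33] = -5.16*x^2 + 4.46*x + 2.36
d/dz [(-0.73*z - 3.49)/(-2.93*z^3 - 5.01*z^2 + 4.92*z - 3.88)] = (-4.2778*z^3 - 34.3344*z^2 - 34.9698*z + 20.0032)/(8.5849*z^6 + 29.3586*z^5 - 3.7311*z^4 - 26.5616*z^3 + 63.084*z^2 - 38.1792*z + 15.0544)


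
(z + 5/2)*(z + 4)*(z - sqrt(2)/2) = z^3 - sqrt(2)*z^2/2 + 13*z^2/2 - 13*sqrt(2)*z/4 + 10*z - 5*sqrt(2)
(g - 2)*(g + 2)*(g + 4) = g^3 + 4*g^2 - 4*g - 16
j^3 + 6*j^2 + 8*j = j*(j + 2)*(j + 4)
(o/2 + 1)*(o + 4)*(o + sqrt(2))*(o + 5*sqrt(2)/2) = o^4/2 + 7*sqrt(2)*o^3/4 + 3*o^3 + 13*o^2/2 + 21*sqrt(2)*o^2/2 + 15*o + 14*sqrt(2)*o + 20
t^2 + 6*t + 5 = (t + 1)*(t + 5)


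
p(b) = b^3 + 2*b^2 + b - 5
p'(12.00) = 481.00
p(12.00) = 2023.00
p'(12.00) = 481.00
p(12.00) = 2023.00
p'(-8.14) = 167.22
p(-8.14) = -419.97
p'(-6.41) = 98.62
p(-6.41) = -192.61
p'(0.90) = 7.03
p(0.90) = -1.75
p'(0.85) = 6.57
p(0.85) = -2.09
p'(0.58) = 4.33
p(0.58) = -3.55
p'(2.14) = 23.30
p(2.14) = 16.10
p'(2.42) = 28.25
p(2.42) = 23.31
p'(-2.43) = 8.99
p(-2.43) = -9.97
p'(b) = 3*b^2 + 4*b + 1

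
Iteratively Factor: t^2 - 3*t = (t)*(t - 3)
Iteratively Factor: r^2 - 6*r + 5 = (r - 5)*(r - 1)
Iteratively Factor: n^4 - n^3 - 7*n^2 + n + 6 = (n + 2)*(n^3 - 3*n^2 - n + 3) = (n - 3)*(n + 2)*(n^2 - 1) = (n - 3)*(n + 1)*(n + 2)*(n - 1)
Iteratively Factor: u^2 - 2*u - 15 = (u - 5)*(u + 3)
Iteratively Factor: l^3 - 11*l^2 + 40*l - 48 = (l - 4)*(l^2 - 7*l + 12) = (l - 4)^2*(l - 3)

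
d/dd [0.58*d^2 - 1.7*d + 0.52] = 1.16*d - 1.7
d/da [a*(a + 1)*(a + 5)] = 3*a^2 + 12*a + 5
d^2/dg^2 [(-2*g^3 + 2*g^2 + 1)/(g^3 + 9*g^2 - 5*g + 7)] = 20*(2*g^6 - 3*g^5 + 12*g^4 + 14*g^3 + 6*g^2 - 45*g + 6)/(g^9 + 27*g^8 + 228*g^7 + 480*g^6 - 762*g^5 + 2166*g^4 - 1868*g^3 + 1848*g^2 - 735*g + 343)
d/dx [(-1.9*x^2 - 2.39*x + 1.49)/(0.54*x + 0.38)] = (-1.026*x^2 - 1.444*x - 1.7128)/(0.2916*x^2 + 0.4104*x + 0.1444)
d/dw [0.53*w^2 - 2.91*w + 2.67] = 1.06*w - 2.91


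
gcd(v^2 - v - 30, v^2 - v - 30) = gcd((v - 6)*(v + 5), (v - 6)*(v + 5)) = v^2 - v - 30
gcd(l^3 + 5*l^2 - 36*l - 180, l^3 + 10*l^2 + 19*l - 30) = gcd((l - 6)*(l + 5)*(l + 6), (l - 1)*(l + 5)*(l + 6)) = l^2 + 11*l + 30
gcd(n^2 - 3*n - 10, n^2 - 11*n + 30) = n - 5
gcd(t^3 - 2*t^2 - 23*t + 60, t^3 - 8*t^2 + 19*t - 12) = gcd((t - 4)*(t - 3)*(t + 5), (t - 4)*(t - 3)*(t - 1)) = t^2 - 7*t + 12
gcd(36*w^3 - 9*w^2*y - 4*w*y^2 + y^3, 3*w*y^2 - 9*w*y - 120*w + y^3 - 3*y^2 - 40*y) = 3*w + y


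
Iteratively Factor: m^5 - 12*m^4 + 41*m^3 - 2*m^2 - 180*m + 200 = (m - 5)*(m^4 - 7*m^3 + 6*m^2 + 28*m - 40) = (m - 5)*(m + 2)*(m^3 - 9*m^2 + 24*m - 20) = (m - 5)^2*(m + 2)*(m^2 - 4*m + 4) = (m - 5)^2*(m - 2)*(m + 2)*(m - 2)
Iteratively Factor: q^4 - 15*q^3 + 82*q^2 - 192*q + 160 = (q - 4)*(q^3 - 11*q^2 + 38*q - 40) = (q - 4)^2*(q^2 - 7*q + 10) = (q - 4)^2*(q - 2)*(q - 5)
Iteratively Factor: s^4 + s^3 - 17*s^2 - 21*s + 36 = (s - 4)*(s^3 + 5*s^2 + 3*s - 9) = (s - 4)*(s - 1)*(s^2 + 6*s + 9) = (s - 4)*(s - 1)*(s + 3)*(s + 3)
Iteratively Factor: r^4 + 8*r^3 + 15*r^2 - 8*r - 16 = (r - 1)*(r^3 + 9*r^2 + 24*r + 16) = (r - 1)*(r + 4)*(r^2 + 5*r + 4) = (r - 1)*(r + 4)^2*(r + 1)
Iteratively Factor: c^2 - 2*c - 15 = (c + 3)*(c - 5)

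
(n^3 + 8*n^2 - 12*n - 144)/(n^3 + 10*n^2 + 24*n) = (n^2 + 2*n - 24)/(n*(n + 4))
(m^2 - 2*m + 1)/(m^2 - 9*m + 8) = (m - 1)/(m - 8)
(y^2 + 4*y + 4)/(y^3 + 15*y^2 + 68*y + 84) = (y + 2)/(y^2 + 13*y + 42)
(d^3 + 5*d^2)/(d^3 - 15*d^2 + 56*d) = d*(d + 5)/(d^2 - 15*d + 56)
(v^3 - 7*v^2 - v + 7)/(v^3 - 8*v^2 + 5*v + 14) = (v - 1)/(v - 2)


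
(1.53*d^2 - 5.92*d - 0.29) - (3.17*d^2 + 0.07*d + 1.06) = -1.64*d^2 - 5.99*d - 1.35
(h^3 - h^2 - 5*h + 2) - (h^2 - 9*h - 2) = h^3 - 2*h^2 + 4*h + 4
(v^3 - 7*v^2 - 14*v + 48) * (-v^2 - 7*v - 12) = -v^5 + 51*v^3 + 134*v^2 - 168*v - 576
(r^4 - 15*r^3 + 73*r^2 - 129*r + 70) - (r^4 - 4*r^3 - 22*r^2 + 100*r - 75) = -11*r^3 + 95*r^2 - 229*r + 145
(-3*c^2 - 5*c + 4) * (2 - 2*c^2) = 6*c^4 + 10*c^3 - 14*c^2 - 10*c + 8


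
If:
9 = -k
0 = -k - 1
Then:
No Solution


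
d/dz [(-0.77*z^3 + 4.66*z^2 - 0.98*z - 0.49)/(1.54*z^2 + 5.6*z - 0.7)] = (-1.1858*z^4 - 8.624*z^3 + 29.2222*z^2 - 5.0148*z + 3.43)/(2.3716*z^4 + 17.248*z^3 + 29.204*z^2 - 7.84*z + 0.49)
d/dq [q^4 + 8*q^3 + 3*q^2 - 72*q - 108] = 4*q^3 + 24*q^2 + 6*q - 72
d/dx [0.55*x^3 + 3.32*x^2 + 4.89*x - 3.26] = 1.65*x^2 + 6.64*x + 4.89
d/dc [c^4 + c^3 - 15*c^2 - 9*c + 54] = 4*c^3 + 3*c^2 - 30*c - 9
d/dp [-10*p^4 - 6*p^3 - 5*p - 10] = -40*p^3 - 18*p^2 - 5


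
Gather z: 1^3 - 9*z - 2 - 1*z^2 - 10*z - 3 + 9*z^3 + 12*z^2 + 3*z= 9*z^3 + 11*z^2 - 16*z - 4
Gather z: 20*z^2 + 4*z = 20*z^2 + 4*z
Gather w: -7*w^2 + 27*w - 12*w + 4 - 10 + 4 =-7*w^2 + 15*w - 2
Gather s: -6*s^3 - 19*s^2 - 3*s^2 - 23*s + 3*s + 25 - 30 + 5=-6*s^3 - 22*s^2 - 20*s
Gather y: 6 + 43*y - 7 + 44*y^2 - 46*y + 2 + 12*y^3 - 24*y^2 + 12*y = 12*y^3 + 20*y^2 + 9*y + 1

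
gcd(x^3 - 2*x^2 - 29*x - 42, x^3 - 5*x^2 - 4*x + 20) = x + 2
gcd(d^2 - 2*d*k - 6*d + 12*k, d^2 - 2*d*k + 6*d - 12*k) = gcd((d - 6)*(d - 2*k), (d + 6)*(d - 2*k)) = d - 2*k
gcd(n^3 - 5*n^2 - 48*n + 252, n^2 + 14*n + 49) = n + 7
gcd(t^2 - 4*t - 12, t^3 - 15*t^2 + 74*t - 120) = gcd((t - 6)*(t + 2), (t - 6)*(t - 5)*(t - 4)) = t - 6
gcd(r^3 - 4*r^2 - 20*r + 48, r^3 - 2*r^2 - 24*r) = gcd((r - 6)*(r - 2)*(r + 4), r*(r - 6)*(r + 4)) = r^2 - 2*r - 24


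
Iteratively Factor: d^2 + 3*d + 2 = (d + 1)*(d + 2)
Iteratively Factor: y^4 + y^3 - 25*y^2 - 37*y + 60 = (y + 3)*(y^3 - 2*y^2 - 19*y + 20) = (y + 3)*(y + 4)*(y^2 - 6*y + 5) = (y - 1)*(y + 3)*(y + 4)*(y - 5)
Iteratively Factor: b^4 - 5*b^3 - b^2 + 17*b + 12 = (b - 3)*(b^3 - 2*b^2 - 7*b - 4) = (b - 3)*(b + 1)*(b^2 - 3*b - 4) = (b - 4)*(b - 3)*(b + 1)*(b + 1)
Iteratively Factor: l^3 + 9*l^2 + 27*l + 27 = (l + 3)*(l^2 + 6*l + 9) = (l + 3)^2*(l + 3)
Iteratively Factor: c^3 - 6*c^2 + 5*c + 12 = (c - 4)*(c^2 - 2*c - 3) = (c - 4)*(c - 3)*(c + 1)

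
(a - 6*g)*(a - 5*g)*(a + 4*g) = a^3 - 7*a^2*g - 14*a*g^2 + 120*g^3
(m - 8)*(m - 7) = m^2 - 15*m + 56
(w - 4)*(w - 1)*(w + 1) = w^3 - 4*w^2 - w + 4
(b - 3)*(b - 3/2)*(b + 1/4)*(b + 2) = b^4 - 9*b^3/4 - 41*b^2/8 + 63*b/8 + 9/4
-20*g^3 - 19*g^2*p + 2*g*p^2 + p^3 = (-4*g + p)*(g + p)*(5*g + p)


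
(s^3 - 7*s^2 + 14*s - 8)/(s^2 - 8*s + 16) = (s^2 - 3*s + 2)/(s - 4)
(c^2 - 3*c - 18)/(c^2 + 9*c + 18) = (c - 6)/(c + 6)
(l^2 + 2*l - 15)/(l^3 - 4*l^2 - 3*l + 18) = (l + 5)/(l^2 - l - 6)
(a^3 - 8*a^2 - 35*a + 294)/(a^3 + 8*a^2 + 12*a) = (a^2 - 14*a + 49)/(a*(a + 2))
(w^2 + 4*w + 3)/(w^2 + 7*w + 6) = (w + 3)/(w + 6)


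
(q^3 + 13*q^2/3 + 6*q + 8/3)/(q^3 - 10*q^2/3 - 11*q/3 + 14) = (3*q^2 + 7*q + 4)/(3*q^2 - 16*q + 21)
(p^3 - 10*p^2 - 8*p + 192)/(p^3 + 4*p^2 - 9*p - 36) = (p^2 - 14*p + 48)/(p^2 - 9)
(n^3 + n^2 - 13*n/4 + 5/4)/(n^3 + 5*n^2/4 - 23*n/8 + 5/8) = 2*(2*n - 1)/(4*n - 1)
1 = 1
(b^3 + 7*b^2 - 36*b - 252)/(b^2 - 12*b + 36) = (b^2 + 13*b + 42)/(b - 6)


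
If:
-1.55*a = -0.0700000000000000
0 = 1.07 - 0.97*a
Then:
No Solution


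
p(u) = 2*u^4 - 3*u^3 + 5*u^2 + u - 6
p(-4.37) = 1064.86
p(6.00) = 2124.00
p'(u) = 8*u^3 - 9*u^2 + 10*u + 1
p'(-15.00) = -29174.00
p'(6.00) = 1465.00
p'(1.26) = 15.31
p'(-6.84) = -3048.58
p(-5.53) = 2519.09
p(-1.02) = 3.53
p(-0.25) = -5.88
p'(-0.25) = -2.19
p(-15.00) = 112479.00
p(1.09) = -0.03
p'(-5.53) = -1682.43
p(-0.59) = -3.99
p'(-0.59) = -9.68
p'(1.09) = 11.57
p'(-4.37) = -882.20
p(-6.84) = 5558.91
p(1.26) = 2.24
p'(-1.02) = -27.05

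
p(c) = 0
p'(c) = 0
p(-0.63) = 0.00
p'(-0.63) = 0.00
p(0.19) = 0.00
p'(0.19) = 0.00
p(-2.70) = 0.00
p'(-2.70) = 0.00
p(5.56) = 0.00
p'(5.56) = 0.00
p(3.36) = 0.00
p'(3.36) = 0.00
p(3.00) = 0.00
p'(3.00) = 0.00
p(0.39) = 0.00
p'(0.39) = 0.00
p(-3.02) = 0.00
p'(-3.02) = 0.00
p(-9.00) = 0.00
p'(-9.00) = 0.00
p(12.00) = 0.00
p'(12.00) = 0.00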